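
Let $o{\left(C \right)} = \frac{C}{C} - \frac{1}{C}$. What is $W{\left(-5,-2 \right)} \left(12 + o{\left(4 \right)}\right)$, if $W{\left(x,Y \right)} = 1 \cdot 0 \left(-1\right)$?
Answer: $0$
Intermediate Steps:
$W{\left(x,Y \right)} = 0$ ($W{\left(x,Y \right)} = 0 \left(-1\right) = 0$)
$o{\left(C \right)} = 1 - \frac{1}{C}$
$W{\left(-5,-2 \right)} \left(12 + o{\left(4 \right)}\right) = 0 \left(12 + \frac{-1 + 4}{4}\right) = 0 \left(12 + \frac{1}{4} \cdot 3\right) = 0 \left(12 + \frac{3}{4}\right) = 0 \cdot \frac{51}{4} = 0$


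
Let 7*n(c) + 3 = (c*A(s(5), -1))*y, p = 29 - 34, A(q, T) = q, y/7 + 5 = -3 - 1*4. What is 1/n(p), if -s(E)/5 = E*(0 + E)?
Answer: -7/52503 ≈ -0.00013333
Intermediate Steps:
s(E) = -5*E**2 (s(E) = -5*E*(0 + E) = -5*E*E = -5*E**2)
y = -84 (y = -35 + 7*(-3 - 1*4) = -35 + 7*(-3 - 4) = -35 + 7*(-7) = -35 - 49 = -84)
p = -5
n(c) = -3/7 + 1500*c (n(c) = -3/7 + ((c*(-5*5**2))*(-84))/7 = -3/7 + ((c*(-5*25))*(-84))/7 = -3/7 + ((c*(-125))*(-84))/7 = -3/7 + (-125*c*(-84))/7 = -3/7 + (10500*c)/7 = -3/7 + 1500*c)
1/n(p) = 1/(-3/7 + 1500*(-5)) = 1/(-3/7 - 7500) = 1/(-52503/7) = -7/52503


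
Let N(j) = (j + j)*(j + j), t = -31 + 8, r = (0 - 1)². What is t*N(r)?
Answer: -92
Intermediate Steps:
r = 1 (r = (-1)² = 1)
t = -23
N(j) = 4*j² (N(j) = (2*j)*(2*j) = 4*j²)
t*N(r) = -92*1² = -92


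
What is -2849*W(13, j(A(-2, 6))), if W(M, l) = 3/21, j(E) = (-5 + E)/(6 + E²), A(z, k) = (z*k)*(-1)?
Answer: -407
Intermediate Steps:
A(z, k) = -k*z (A(z, k) = (k*z)*(-1) = -k*z)
j(E) = (-5 + E)/(6 + E²)
W(M, l) = ⅐ (W(M, l) = 3*(1/21) = ⅐)
-2849*W(13, j(A(-2, 6))) = -2849*⅐ = -407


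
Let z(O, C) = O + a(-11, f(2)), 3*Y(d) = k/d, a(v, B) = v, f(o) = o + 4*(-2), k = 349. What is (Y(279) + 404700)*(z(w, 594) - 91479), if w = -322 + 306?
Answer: -10332072062998/279 ≈ -3.7032e+10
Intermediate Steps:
f(o) = -8 + o (f(o) = o - 8 = -8 + o)
w = -16
Y(d) = 349/(3*d) (Y(d) = (349/d)/3 = 349/(3*d))
z(O, C) = -11 + O (z(O, C) = O - 11 = -11 + O)
(Y(279) + 404700)*(z(w, 594) - 91479) = ((349/3)/279 + 404700)*((-11 - 16) - 91479) = ((349/3)*(1/279) + 404700)*(-27 - 91479) = (349/837 + 404700)*(-91506) = (338734249/837)*(-91506) = -10332072062998/279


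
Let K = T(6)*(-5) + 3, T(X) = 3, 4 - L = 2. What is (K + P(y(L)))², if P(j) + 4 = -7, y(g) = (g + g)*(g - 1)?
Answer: 529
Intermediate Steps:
L = 2 (L = 4 - 1*2 = 4 - 2 = 2)
y(g) = 2*g*(-1 + g) (y(g) = (2*g)*(-1 + g) = 2*g*(-1 + g))
P(j) = -11 (P(j) = -4 - 7 = -11)
K = -12 (K = 3*(-5) + 3 = -15 + 3 = -12)
(K + P(y(L)))² = (-12 - 11)² = (-23)² = 529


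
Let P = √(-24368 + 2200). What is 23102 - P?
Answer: 23102 - 2*I*√5542 ≈ 23102.0 - 148.89*I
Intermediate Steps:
P = 2*I*√5542 (P = √(-22168) = 2*I*√5542 ≈ 148.89*I)
23102 - P = 23102 - 2*I*√5542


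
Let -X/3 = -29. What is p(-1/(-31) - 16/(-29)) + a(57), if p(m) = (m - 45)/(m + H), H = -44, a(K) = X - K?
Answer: 1210860/39031 ≈ 31.023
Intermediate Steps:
X = 87 (X = -3*(-29) = 87)
a(K) = 87 - K
p(m) = (-45 + m)/(-44 + m) (p(m) = (m - 45)/(m - 44) = (-45 + m)/(-44 + m))
p(-1/(-31) - 16/(-29)) + a(57) = (-45 + (-1/(-31) - 16/(-29)))/(-44 + (-1/(-31) - 16/(-29))) + (87 - 1*57) = (-45 + (-1*(-1/31) - 16*(-1/29)))/(-44 + (-1*(-1/31) - 16*(-1/29))) + (87 - 57) = (-45 + (1/31 + 16/29))/(-44 + (1/31 + 16/29)) + 30 = (-45 + 525/899)/(-44 + 525/899) + 30 = -39930/899/(-39031/899) + 30 = -899/39031*(-39930/899) + 30 = 39930/39031 + 30 = 1210860/39031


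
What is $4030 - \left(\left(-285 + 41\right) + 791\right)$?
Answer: $3483$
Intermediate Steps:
$4030 - \left(\left(-285 + 41\right) + 791\right) = 4030 - \left(-244 + 791\right) = 4030 - 547 = 3483$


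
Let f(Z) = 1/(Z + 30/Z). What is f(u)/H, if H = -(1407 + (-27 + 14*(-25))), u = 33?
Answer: -11/384190 ≈ -2.8632e-5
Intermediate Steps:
H = -1030 (H = -(1407 + (-27 - 350)) = -(1407 - 377) = -1*1030 = -1030)
f(u)/H = (33/(30 + 33²))/(-1030) = (33/(30 + 1089))*(-1/1030) = (33/1119)*(-1/1030) = (33*(1/1119))*(-1/1030) = (11/373)*(-1/1030) = -11/384190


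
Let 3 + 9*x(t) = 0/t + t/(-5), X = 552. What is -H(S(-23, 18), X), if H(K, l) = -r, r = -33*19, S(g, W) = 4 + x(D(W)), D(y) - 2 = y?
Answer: -627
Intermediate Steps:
D(y) = 2 + y
x(t) = -⅓ - t/45 (x(t) = -⅓ + (0/t + t/(-5))/9 = -⅓ + (0 + t*(-⅕))/9 = -⅓ + (0 - t/5)/9 = -⅓ + (-t/5)/9 = -⅓ - t/45)
S(g, W) = 163/45 - W/45 (S(g, W) = 4 + (-⅓ - (2 + W)/45) = 4 + (-⅓ + (-2/45 - W/45)) = 4 + (-17/45 - W/45) = 163/45 - W/45)
r = -627
H(K, l) = 627 (H(K, l) = -1*(-627) = 627)
-H(S(-23, 18), X) = -1*627 = -627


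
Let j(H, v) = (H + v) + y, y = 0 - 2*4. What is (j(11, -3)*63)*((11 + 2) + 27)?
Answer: 0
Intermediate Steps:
y = -8 (y = 0 - 1*8 = 0 - 8 = -8)
j(H, v) = -8 + H + v (j(H, v) = (H + v) - 8 = -8 + H + v)
(j(11, -3)*63)*((11 + 2) + 27) = ((-8 + 11 - 3)*63)*((11 + 2) + 27) = (0*63)*(13 + 27) = 0*40 = 0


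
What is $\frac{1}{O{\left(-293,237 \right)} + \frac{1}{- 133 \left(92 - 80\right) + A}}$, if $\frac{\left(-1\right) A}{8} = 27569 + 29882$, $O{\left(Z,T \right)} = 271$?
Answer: $\frac{461204}{124986283} \approx 0.00369$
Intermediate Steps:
$A = -459608$ ($A = - 8 \left(27569 + 29882\right) = \left(-8\right) 57451 = -459608$)
$\frac{1}{O{\left(-293,237 \right)} + \frac{1}{- 133 \left(92 - 80\right) + A}} = \frac{1}{271 + \frac{1}{- 133 \left(92 - 80\right) - 459608}} = \frac{1}{271 + \frac{1}{\left(-133\right) 12 - 459608}} = \frac{1}{271 + \frac{1}{-1596 - 459608}} = \frac{1}{271 + \frac{1}{-461204}} = \frac{1}{271 - \frac{1}{461204}} = \frac{1}{\frac{124986283}{461204}} = \frac{461204}{124986283}$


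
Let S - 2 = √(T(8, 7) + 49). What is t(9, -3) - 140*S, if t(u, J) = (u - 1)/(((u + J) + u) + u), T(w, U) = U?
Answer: -839/3 - 280*√14 ≈ -1327.3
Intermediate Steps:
t(u, J) = (-1 + u)/(J + 3*u) (t(u, J) = (-1 + u)/(((J + u) + u) + u) = (-1 + u)/((J + 2*u) + u) = (-1 + u)/(J + 3*u))
S = 2 + 2*√14 (S = 2 + √(7 + 49) = 2 + √56 = 2 + 2*√14 ≈ 9.4833)
t(9, -3) - 140*S = (-1 + 9)/(-3 + 3*9) - 140*(2 + 2*√14) = 8/(-3 + 27) + (-280 - 280*√14) = 8/24 + (-280 - 280*√14) = (1/24)*8 + (-280 - 280*√14) = ⅓ + (-280 - 280*√14) = -839/3 - 280*√14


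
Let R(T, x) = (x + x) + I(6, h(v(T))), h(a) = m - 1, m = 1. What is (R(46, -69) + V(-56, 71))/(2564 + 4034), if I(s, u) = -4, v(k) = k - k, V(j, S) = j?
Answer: -99/3299 ≈ -0.030009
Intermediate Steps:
v(k) = 0
h(a) = 0 (h(a) = 1 - 1 = 0)
R(T, x) = -4 + 2*x (R(T, x) = (x + x) - 4 = 2*x - 4 = -4 + 2*x)
(R(46, -69) + V(-56, 71))/(2564 + 4034) = ((-4 + 2*(-69)) - 56)/(2564 + 4034) = ((-4 - 138) - 56)/6598 = (-142 - 56)*(1/6598) = -198*1/6598 = -99/3299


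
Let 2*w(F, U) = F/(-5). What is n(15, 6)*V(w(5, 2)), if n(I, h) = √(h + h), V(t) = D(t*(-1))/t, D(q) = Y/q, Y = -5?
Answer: 40*√3 ≈ 69.282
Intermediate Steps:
D(q) = -5/q
w(F, U) = -F/10 (w(F, U) = (F/(-5))/2 = (F*(-⅕))/2 = (-F/5)/2 = -F/10)
V(t) = 5/t² (V(t) = (-5*(-1/t))/t = (-(-5)/t)/t = (5/t)/t = 5/t²)
n(I, h) = √2*√h (n(I, h) = √(2*h) = √2*√h)
n(15, 6)*V(w(5, 2)) = (√2*√6)*(5/(-⅒*5)²) = (2*√3)*(5/(-½)²) = (2*√3)*(5*4) = (2*√3)*20 = 40*√3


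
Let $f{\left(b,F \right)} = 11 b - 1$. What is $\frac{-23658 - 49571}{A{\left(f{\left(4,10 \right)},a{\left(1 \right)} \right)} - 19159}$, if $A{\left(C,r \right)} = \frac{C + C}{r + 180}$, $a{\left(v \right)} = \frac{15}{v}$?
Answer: $\frac{14279655}{3735919} \approx 3.8223$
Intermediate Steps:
$f{\left(b,F \right)} = -1 + 11 b$
$A{\left(C,r \right)} = \frac{2 C}{180 + r}$
$\frac{-23658 - 49571}{A{\left(f{\left(4,10 \right)},a{\left(1 \right)} \right)} - 19159} = \frac{-23658 - 49571}{\frac{2 \left(-1 + 11 \cdot 4\right)}{180 + \frac{15}{1}} - 19159} = - \frac{73229}{\frac{2 \left(-1 + 44\right)}{180 + 15 \cdot 1} - 19159} = - \frac{73229}{2 \cdot 43 \frac{1}{180 + 15} - 19159} = - \frac{73229}{2 \cdot 43 \cdot \frac{1}{195} - 19159} = - \frac{73229}{\frac{86}{195} - 19159} = - \frac{73229}{- \frac{3735919}{195}} = \left(-73229\right) \left(- \frac{195}{3735919}\right) = \frac{14279655}{3735919}$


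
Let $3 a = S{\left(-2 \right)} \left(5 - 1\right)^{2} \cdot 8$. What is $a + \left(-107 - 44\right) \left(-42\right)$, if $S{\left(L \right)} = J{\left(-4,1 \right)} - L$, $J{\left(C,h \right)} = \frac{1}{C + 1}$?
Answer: $\frac{57718}{9} \approx 6413.1$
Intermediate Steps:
$J{\left(C,h \right)} = \frac{1}{1 + C}$
$S{\left(L \right)} = - \frac{1}{3} - L$ ($S{\left(L \right)} = \frac{1}{1 - 4} - L = \frac{1}{-3} - L = - \frac{1}{3} - L$)
$a = \frac{640}{9}$ ($a = \frac{\left(- \frac{1}{3} - -2\right) \left(5 - 1\right)^{2} \cdot 8}{3} = \frac{\left(- \frac{1}{3} + 2\right) 4^{2} \cdot 8}{3} = \frac{\frac{5}{3} \cdot 16 \cdot 8}{3} = \frac{\frac{80}{3} \cdot 8}{3} = \frac{1}{3} \cdot \frac{640}{3} = \frac{640}{9} \approx 71.111$)
$a + \left(-107 - 44\right) \left(-42\right) = \frac{640}{9} + \left(-107 - 44\right) \left(-42\right) = \frac{640}{9} - -6342 = \frac{640}{9} + 6342 = \frac{57718}{9}$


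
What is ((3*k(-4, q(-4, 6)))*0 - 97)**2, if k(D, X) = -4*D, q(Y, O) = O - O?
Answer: 9409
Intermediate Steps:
q(Y, O) = 0
((3*k(-4, q(-4, 6)))*0 - 97)**2 = ((3*(-4*(-4)))*0 - 97)**2 = ((3*16)*0 - 97)**2 = (48*0 - 97)**2 = (0 - 97)**2 = (-97)**2 = 9409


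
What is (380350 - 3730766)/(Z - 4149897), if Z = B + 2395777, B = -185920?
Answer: 418802/242505 ≈ 1.7270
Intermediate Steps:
Z = 2209857 (Z = -185920 + 2395777 = 2209857)
(380350 - 3730766)/(Z - 4149897) = (380350 - 3730766)/(2209857 - 4149897) = -3350416/(-1940040) = -3350416*(-1/1940040) = 418802/242505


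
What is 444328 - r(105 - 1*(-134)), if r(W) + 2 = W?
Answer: 444091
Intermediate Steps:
r(W) = -2 + W
444328 - r(105 - 1*(-134)) = 444328 - (-2 + (105 - 1*(-134))) = 444328 - (-2 + (105 + 134)) = 444328 - (-2 + 239) = 444328 - 1*237 = 444328 - 237 = 444091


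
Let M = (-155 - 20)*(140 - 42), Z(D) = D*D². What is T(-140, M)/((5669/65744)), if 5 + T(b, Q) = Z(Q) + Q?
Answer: -331625943453838320/5669 ≈ -5.8498e+13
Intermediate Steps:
Z(D) = D³
M = -17150 (M = -175*98 = -17150)
T(b, Q) = -5 + Q + Q³ (T(b, Q) = -5 + (Q³ + Q) = -5 + (Q + Q³) = -5 + Q + Q³)
T(-140, M)/((5669/65744)) = (-5 - 17150 + (-17150)³)/((5669/65744)) = (-5 - 17150 - 5044200875000)/((5669*(1/65744))) = -5044200892155/5669/65744 = -5044200892155*65744/5669 = -331625943453838320/5669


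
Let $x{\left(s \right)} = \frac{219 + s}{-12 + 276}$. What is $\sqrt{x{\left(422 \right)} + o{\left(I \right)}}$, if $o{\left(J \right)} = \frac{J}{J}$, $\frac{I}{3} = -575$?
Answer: $\frac{\sqrt{59730}}{132} \approx 1.8515$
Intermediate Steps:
$x{\left(s \right)} = \frac{73}{88} + \frac{s}{264}$ ($x{\left(s \right)} = \frac{219 + s}{264} = \left(219 + s\right) \frac{1}{264} = \frac{73}{88} + \frac{s}{264}$)
$I = -1725$ ($I = 3 \left(-575\right) = -1725$)
$o{\left(J \right)} = 1$
$\sqrt{x{\left(422 \right)} + o{\left(I \right)}} = \sqrt{\left(\frac{73}{88} + \frac{1}{264} \cdot 422\right) + 1} = \sqrt{\left(\frac{73}{88} + \frac{211}{132}\right) + 1} = \sqrt{\frac{641}{264} + 1} = \sqrt{\frac{905}{264}} = \frac{\sqrt{59730}}{132}$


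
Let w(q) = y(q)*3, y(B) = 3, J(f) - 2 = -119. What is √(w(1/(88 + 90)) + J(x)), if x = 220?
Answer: 6*I*√3 ≈ 10.392*I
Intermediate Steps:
J(f) = -117 (J(f) = 2 - 119 = -117)
w(q) = 9 (w(q) = 3*3 = 9)
√(w(1/(88 + 90)) + J(x)) = √(9 - 117) = √(-108) = 6*I*√3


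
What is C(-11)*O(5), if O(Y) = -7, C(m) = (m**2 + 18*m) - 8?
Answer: 595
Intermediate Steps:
C(m) = -8 + m**2 + 18*m
C(-11)*O(5) = (-8 + (-11)**2 + 18*(-11))*(-7) = (-8 + 121 - 198)*(-7) = -85*(-7) = 595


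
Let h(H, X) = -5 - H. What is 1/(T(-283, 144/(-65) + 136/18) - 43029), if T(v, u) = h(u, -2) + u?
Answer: -1/43034 ≈ -2.3237e-5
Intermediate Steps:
T(v, u) = -5 (T(v, u) = (-5 - u) + u = -5)
1/(T(-283, 144/(-65) + 136/18) - 43029) = 1/(-5 - 43029) = 1/(-43034) = -1/43034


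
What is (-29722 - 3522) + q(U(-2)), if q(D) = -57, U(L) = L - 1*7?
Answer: -33301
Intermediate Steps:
U(L) = -7 + L (U(L) = L - 7 = -7 + L)
(-29722 - 3522) + q(U(-2)) = (-29722 - 3522) - 57 = -33244 - 57 = -33301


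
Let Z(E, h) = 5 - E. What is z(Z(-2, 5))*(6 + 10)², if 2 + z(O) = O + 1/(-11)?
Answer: 13824/11 ≈ 1256.7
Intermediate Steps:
z(O) = -23/11 + O (z(O) = -2 + (O + 1/(-11)) = -2 + (O - 1/11) = -2 + (-1/11 + O) = -23/11 + O)
z(Z(-2, 5))*(6 + 10)² = (-23/11 + (5 - 1*(-2)))*(6 + 10)² = (-23/11 + (5 + 2))*16² = (-23/11 + 7)*256 = (54/11)*256 = 13824/11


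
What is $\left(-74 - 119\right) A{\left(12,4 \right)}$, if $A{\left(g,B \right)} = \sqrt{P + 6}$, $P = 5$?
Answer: $- 193 \sqrt{11} \approx -640.11$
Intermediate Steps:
$A{\left(g,B \right)} = \sqrt{11}$ ($A{\left(g,B \right)} = \sqrt{5 + 6} = \sqrt{11}$)
$\left(-74 - 119\right) A{\left(12,4 \right)} = \left(-74 - 119\right) \sqrt{11} = - 193 \sqrt{11}$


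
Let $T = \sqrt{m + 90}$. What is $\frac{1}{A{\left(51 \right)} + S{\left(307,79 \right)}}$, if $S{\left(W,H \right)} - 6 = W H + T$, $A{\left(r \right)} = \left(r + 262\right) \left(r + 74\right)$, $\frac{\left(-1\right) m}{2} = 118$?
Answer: $\frac{31692}{2008765801} - \frac{i \sqrt{146}}{4017531602} \approx 1.5777 \cdot 10^{-5} - 3.0076 \cdot 10^{-9} i$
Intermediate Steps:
$m = -236$ ($m = \left(-2\right) 118 = -236$)
$T = i \sqrt{146}$ ($T = \sqrt{-236 + 90} = \sqrt{-146} = i \sqrt{146} \approx 12.083 i$)
$A{\left(r \right)} = \left(74 + r\right) \left(262 + r\right)$ ($A{\left(r \right)} = \left(262 + r\right) \left(74 + r\right) = \left(74 + r\right) \left(262 + r\right)$)
$S{\left(W,H \right)} = 6 + i \sqrt{146} + H W$ ($S{\left(W,H \right)} = 6 + \left(W H + i \sqrt{146}\right) = 6 + \left(H W + i \sqrt{146}\right) = 6 + \left(i \sqrt{146} + H W\right) = 6 + i \sqrt{146} + H W$)
$\frac{1}{A{\left(51 \right)} + S{\left(307,79 \right)}} = \frac{1}{\left(19388 + 51^{2} + 336 \cdot 51\right) + \left(6 + i \sqrt{146} + 79 \cdot 307\right)} = \frac{1}{\left(19388 + 2601 + 17136\right) + \left(6 + i \sqrt{146} + 24253\right)} = \frac{1}{39125 + \left(24259 + i \sqrt{146}\right)} = \frac{1}{63384 + i \sqrt{146}}$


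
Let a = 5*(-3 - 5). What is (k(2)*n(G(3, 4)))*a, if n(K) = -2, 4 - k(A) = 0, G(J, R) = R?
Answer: 320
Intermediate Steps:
a = -40 (a = 5*(-8) = -40)
k(A) = 4 (k(A) = 4 - 1*0 = 4 + 0 = 4)
(k(2)*n(G(3, 4)))*a = (4*(-2))*(-40) = -8*(-40) = 320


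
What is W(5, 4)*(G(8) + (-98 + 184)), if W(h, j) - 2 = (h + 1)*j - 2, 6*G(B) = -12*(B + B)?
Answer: 1296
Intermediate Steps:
G(B) = -4*B (G(B) = (-12*(B + B))/6 = (-24*B)/6 = -4*B)
W(h, j) = j*(1 + h) (W(h, j) = 2 + ((h + 1)*j - 2) = 2 + ((1 + h)*j - 2) = 2 + (j*(1 + h) - 2) = 2 + (-2 + j*(1 + h)) = j*(1 + h))
W(5, 4)*(G(8) + (-98 + 184)) = (4*(1 + 5))*(-4*8 + (-98 + 184)) = (4*6)*(-32 + 86) = 24*54 = 1296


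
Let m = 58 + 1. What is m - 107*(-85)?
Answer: 9154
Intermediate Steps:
m = 59
m - 107*(-85) = 59 - 107*(-85) = 59 + 9095 = 9154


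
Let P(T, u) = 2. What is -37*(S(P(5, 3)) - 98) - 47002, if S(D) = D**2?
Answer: -43524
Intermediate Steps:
-37*(S(P(5, 3)) - 98) - 47002 = -37*(2**2 - 98) - 47002 = -37*(4 - 98) - 47002 = -37*(-94) - 47002 = 3478 - 47002 = -43524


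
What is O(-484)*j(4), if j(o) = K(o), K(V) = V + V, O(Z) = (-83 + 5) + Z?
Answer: -4496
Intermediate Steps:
O(Z) = -78 + Z
K(V) = 2*V
j(o) = 2*o
O(-484)*j(4) = (-78 - 484)*(2*4) = -562*8 = -4496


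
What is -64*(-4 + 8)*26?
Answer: -6656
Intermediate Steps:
-64*(-4 + 8)*26 = -64*4*26 = -256*26 = -6656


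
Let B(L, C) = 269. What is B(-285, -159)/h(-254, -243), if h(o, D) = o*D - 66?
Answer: 269/61656 ≈ 0.0043629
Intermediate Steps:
h(o, D) = -66 + D*o (h(o, D) = D*o - 66 = -66 + D*o)
B(-285, -159)/h(-254, -243) = 269/(-66 - 243*(-254)) = 269/(-66 + 61722) = 269/61656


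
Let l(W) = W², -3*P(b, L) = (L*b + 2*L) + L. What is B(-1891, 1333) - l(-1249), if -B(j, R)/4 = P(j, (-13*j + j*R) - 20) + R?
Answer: 18846153281/3 ≈ 6.2821e+9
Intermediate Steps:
P(b, L) = -L - L*b/3 (P(b, L) = -((L*b + 2*L) + L)/3 = -((2*L + L*b) + L)/3 = -(3*L + L*b)/3 = -L - L*b/3)
B(j, R) = -4*R + 4*(3 + j)*(-20 - 13*j + R*j)/3 (B(j, R) = -4*(-((-13*j + j*R) - 20)*(3 + j)/3 + R) = -4*(-((-13*j + R*j) - 20)*(3 + j)/3 + R) = -4*(-(-20 - 13*j + R*j)*(3 + j)/3 + R) = -4*(-(3 + j)*(-20 - 13*j + R*j)/3 + R) = -4*(R - (3 + j)*(-20 - 13*j + R*j)/3) = -4*R + 4*(3 + j)*(-20 - 13*j + R*j)/3)
B(-1891, 1333) - l(-1249) = (-4*1333 - 4*(3 - 1891)*(20 + 13*(-1891) - 1*1333*(-1891))/3) - 1*(-1249)² = (-5332 - 4/3*(-1888)*(20 - 24583 + 2520703)) - 1*1560001 = (-5332 - 4/3*(-1888)*2496140) - 1560001 = (-5332 + 18850849280/3) - 1560001 = 18850833284/3 - 1560001 = 18846153281/3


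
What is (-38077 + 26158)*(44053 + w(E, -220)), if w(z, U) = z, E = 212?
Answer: -527594535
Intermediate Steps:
(-38077 + 26158)*(44053 + w(E, -220)) = (-38077 + 26158)*(44053 + 212) = -11919*44265 = -527594535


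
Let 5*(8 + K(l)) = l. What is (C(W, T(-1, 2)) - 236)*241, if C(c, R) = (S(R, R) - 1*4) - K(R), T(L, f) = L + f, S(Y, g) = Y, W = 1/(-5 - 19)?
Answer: -278596/5 ≈ -55719.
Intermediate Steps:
W = -1/24 (W = 1/(-24) = -1/24 ≈ -0.041667)
K(l) = -8 + l/5
C(c, R) = 4 + 4*R/5 (C(c, R) = (R - 1*4) - (-8 + R/5) = (R - 4) + (8 - R/5) = (-4 + R) + (8 - R/5) = 4 + 4*R/5)
(C(W, T(-1, 2)) - 236)*241 = ((4 + 4*(-1 + 2)/5) - 236)*241 = ((4 + (⅘)*1) - 236)*241 = ((4 + ⅘) - 236)*241 = (24/5 - 236)*241 = -1156/5*241 = -278596/5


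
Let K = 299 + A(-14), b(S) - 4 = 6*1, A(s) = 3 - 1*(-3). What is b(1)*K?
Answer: 3050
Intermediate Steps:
A(s) = 6 (A(s) = 3 + 3 = 6)
b(S) = 10 (b(S) = 4 + 6*1 = 4 + 6 = 10)
K = 305 (K = 299 + 6 = 305)
b(1)*K = 10*305 = 3050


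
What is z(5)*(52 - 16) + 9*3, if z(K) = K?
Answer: 207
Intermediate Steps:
z(5)*(52 - 16) + 9*3 = 5*(52 - 16) + 9*3 = 5*36 + 27 = 180 + 27 = 207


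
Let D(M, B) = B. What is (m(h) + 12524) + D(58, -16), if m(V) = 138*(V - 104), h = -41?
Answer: -7502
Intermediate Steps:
m(V) = -14352 + 138*V (m(V) = 138*(-104 + V) = -14352 + 138*V)
(m(h) + 12524) + D(58, -16) = ((-14352 + 138*(-41)) + 12524) - 16 = ((-14352 - 5658) + 12524) - 16 = (-20010 + 12524) - 16 = -7486 - 16 = -7502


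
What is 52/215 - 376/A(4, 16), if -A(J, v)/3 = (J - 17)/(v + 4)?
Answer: -1614772/8385 ≈ -192.58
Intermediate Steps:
A(J, v) = -3*(-17 + J)/(4 + v) (A(J, v) = -3*(J - 17)/(v + 4) = -3*(-17 + J)/(4 + v))
52/215 - 376/A(4, 16) = 52/215 - 376*(4 + 16)/(3*(17 - 1*4)) = 52*(1/215) - 376*20/(3*(17 - 4)) = 52/215 - 376/(3*(1/20)*13) = 52/215 - 376/39/20 = 52/215 - 376*20/39 = 52/215 - 7520/39 = -1614772/8385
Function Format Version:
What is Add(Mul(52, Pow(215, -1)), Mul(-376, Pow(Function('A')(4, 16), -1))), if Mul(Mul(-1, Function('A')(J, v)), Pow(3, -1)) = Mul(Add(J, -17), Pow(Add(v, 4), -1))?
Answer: Rational(-1614772, 8385) ≈ -192.58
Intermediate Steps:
Function('A')(J, v) = Mul(-3, Pow(Add(4, v), -1), Add(-17, J)) (Function('A')(J, v) = Mul(-3, Mul(Add(J, -17), Pow(Add(v, 4), -1))) = Mul(-3, Mul(Add(-17, J), Pow(Add(4, v), -1))) = Mul(-3, Mul(Pow(Add(4, v), -1), Add(-17, J))) = Mul(-3, Pow(Add(4, v), -1), Add(-17, J)))
Add(Mul(52, Pow(215, -1)), Mul(-376, Pow(Function('A')(4, 16), -1))) = Add(Mul(52, Pow(215, -1)), Mul(-376, Pow(Mul(3, Pow(Add(4, 16), -1), Add(17, Mul(-1, 4))), -1))) = Add(Mul(52, Rational(1, 215)), Mul(-376, Pow(Mul(3, Pow(20, -1), Add(17, -4)), -1))) = Add(Rational(52, 215), Mul(-376, Pow(Mul(3, Rational(1, 20), 13), -1))) = Add(Rational(52, 215), Mul(-376, Pow(Rational(39, 20), -1))) = Add(Rational(52, 215), Mul(-376, Rational(20, 39))) = Add(Rational(52, 215), Rational(-7520, 39)) = Rational(-1614772, 8385)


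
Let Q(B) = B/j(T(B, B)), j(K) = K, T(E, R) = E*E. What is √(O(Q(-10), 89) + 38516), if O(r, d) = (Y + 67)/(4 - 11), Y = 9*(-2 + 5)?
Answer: √1886626/7 ≈ 196.22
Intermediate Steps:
T(E, R) = E²
Q(B) = 1/B (Q(B) = B/(B²) = B/B² = 1/B)
Y = 27 (Y = 9*3 = 27)
O(r, d) = -94/7 (O(r, d) = (27 + 67)/(4 - 11) = 94/(-7) = 94*(-⅐) = -94/7)
√(O(Q(-10), 89) + 38516) = √(-94/7 + 38516) = √(269518/7) = √1886626/7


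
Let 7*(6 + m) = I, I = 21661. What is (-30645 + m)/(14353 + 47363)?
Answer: -48224/108003 ≈ -0.44651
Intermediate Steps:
m = 21619/7 (m = -6 + (⅐)*21661 = -6 + 21661/7 = 21619/7 ≈ 3088.4)
(-30645 + m)/(14353 + 47363) = (-30645 + 21619/7)/(14353 + 47363) = -192896/7/61716 = -192896/7*1/61716 = -48224/108003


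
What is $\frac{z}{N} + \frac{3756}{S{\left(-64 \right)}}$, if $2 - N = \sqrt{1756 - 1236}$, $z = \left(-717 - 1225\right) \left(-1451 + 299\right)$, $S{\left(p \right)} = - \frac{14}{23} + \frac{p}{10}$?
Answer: $- \frac{159550902}{17329} - \frac{372864 \sqrt{130}}{43} \approx -1.0807 \cdot 10^{5}$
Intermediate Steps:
$S{\left(p \right)} = - \frac{14}{23} + \frac{p}{10}$ ($S{\left(p \right)} = \left(-14\right) \frac{1}{23} + p \frac{1}{10} = - \frac{14}{23} + \frac{p}{10}$)
$z = 2237184$ ($z = \left(-1942\right) \left(-1152\right) = 2237184$)
$N = 2 - 2 \sqrt{130}$ ($N = 2 - \sqrt{1756 - 1236} = 2 - \sqrt{520} = 2 - 2 \sqrt{130} \approx -20.803$)
$\frac{z}{N} + \frac{3756}{S{\left(-64 \right)}} = \frac{2237184}{2 - 2 \sqrt{130}} + \frac{3756}{- \frac{14}{23} + \frac{1}{10} \left(-64\right)} = \frac{2237184}{2 - 2 \sqrt{130}} + \frac{3756}{- \frac{14}{23} - \frac{32}{5}} = \frac{2237184}{2 - 2 \sqrt{130}} + \frac{3756}{- \frac{806}{115}} = \frac{2237184}{2 - 2 \sqrt{130}} + 3756 \left(- \frac{115}{806}\right) = \frac{2237184}{2 - 2 \sqrt{130}} - \frac{215970}{403} = - \frac{215970}{403} + \frac{2237184}{2 - 2 \sqrt{130}}$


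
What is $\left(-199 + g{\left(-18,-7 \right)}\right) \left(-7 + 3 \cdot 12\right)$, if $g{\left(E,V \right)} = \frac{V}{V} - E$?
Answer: $-5220$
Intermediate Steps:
$g{\left(E,V \right)} = 1 - E$
$\left(-199 + g{\left(-18,-7 \right)}\right) \left(-7 + 3 \cdot 12\right) = \left(-199 + \left(1 - -18\right)\right) \left(-7 + 3 \cdot 12\right) = \left(-199 + \left(1 + 18\right)\right) \left(-7 + 36\right) = \left(-199 + 19\right) 29 = \left(-180\right) 29 = -5220$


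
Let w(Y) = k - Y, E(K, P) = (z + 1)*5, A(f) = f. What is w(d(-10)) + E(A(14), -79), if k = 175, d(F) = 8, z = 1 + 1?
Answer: 182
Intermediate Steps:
z = 2
E(K, P) = 15 (E(K, P) = (2 + 1)*5 = 3*5 = 15)
w(Y) = 175 - Y
w(d(-10)) + E(A(14), -79) = (175 - 1*8) + 15 = (175 - 8) + 15 = 167 + 15 = 182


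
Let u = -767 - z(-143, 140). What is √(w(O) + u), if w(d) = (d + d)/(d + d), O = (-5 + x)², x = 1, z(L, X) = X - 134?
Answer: 2*I*√193 ≈ 27.785*I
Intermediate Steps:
z(L, X) = -134 + X
O = 16 (O = (-5 + 1)² = (-4)² = 16)
w(d) = 1 (w(d) = (2*d)/((2*d)) = (2*d)*(1/(2*d)) = 1)
u = -773 (u = -767 - (-134 + 140) = -767 - 1*6 = -767 - 6 = -773)
√(w(O) + u) = √(1 - 773) = √(-772) = 2*I*√193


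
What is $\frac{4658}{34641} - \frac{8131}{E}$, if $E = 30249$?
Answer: $- \frac{15640681}{116428401} \approx -0.13434$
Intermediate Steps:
$\frac{4658}{34641} - \frac{8131}{E} = \frac{4658}{34641} - \frac{8131}{30249} = - \frac{15640681}{116428401}$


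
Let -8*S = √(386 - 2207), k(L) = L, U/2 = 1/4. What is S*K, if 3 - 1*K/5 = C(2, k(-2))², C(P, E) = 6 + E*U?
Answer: 55*I*√1821/4 ≈ 586.76*I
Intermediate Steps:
U = ½ (U = 2/4 = 2*(¼) = ½ ≈ 0.50000)
S = -I*√1821/8 (S = -√(386 - 2207)/8 = -I*√1821/8 ≈ -5.3341*I)
C(P, E) = 6 + E/2 (C(P, E) = 6 + E*(½) = 6 + E/2)
K = -110 (K = 15 - 5*(6 + (½)*(-2))² = 15 - 5*(6 - 1)² = 15 - 5*5² = 15 - 5*25 = 15 - 125 = -110)
S*K = -I*√1821/8*(-110) = 55*I*√1821/4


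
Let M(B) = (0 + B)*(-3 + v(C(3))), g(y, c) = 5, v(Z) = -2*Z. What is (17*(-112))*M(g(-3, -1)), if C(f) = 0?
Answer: 28560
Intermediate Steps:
M(B) = -3*B (M(B) = (0 + B)*(-3 - 2*0) = B*(-3 + 0) = B*(-3) = -3*B)
(17*(-112))*M(g(-3, -1)) = (17*(-112))*(-3*5) = -1904*(-15) = 28560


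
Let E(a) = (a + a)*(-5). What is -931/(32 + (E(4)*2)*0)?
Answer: -931/32 ≈ -29.094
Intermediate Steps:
E(a) = -10*a (E(a) = (2*a)*(-5) = -10*a)
-931/(32 + (E(4)*2)*0) = -931/(32 + (-10*4*2)*0) = -931/(32 - 40*2*0) = -931/(32 - 80*0) = -931/(32 + 0) = -931/32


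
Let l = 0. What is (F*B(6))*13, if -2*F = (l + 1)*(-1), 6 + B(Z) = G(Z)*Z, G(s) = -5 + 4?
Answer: -78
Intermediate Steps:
G(s) = -1
B(Z) = -6 - Z
F = 1/2 (F = -(0 + 1)*(-1)/2 = -(-1)/2 = -1/2*(-1) = 1/2 ≈ 0.50000)
(F*B(6))*13 = ((-6 - 1*6)/2)*13 = ((-6 - 6)/2)*13 = ((1/2)*(-12))*13 = -6*13 = -78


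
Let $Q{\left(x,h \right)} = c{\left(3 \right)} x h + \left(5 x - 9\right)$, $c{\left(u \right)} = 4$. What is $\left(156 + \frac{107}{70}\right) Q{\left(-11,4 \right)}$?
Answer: $- \frac{264648}{7} \approx -37807.0$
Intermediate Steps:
$Q{\left(x,h \right)} = -9 + 5 x + 4 h x$ ($Q{\left(x,h \right)} = 4 x h + \left(5 x - 9\right) = 4 h x + \left(-9 + 5 x\right) = -9 + 5 x + 4 h x$)
$\left(156 + \frac{107}{70}\right) Q{\left(-11,4 \right)} = \left(156 + \frac{107}{70}\right) \left(-9 + 5 \left(-11\right) + 4 \cdot 4 \left(-11\right)\right) = \left(156 + 107 \cdot \frac{1}{70}\right) \left(-9 - 55 - 176\right) = \left(156 + \frac{107}{70}\right) \left(-240\right) = \frac{11027}{70} \left(-240\right) = - \frac{264648}{7}$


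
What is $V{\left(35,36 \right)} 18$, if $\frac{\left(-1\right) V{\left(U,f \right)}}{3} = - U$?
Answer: $1890$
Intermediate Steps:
$V{\left(U,f \right)} = 3 U$ ($V{\left(U,f \right)} = - 3 \left(- U\right) = 3 U$)
$V{\left(35,36 \right)} 18 = 3 \cdot 35 \cdot 18 = 105 \cdot 18 = 1890$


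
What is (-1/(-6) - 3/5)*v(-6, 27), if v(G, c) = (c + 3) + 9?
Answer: -169/10 ≈ -16.900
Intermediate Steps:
v(G, c) = 12 + c (v(G, c) = (3 + c) + 9 = 12 + c)
(-1/(-6) - 3/5)*v(-6, 27) = (-1/(-6) - 3/5)*(12 + 27) = (-1*(-⅙) - 3*⅕)*39 = (⅙ - ⅗)*39 = -13/30*39 = -169/10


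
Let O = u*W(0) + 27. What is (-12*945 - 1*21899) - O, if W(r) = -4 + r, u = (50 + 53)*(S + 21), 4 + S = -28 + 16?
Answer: -31206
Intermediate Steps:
S = -16 (S = -4 + (-28 + 16) = -4 - 12 = -16)
u = 515 (u = (50 + 53)*(-16 + 21) = 103*5 = 515)
O = -2033 (O = 515*(-4 + 0) + 27 = 515*(-4) + 27 = -2060 + 27 = -2033)
(-12*945 - 1*21899) - O = (-12*945 - 1*21899) - 1*(-2033) = (-11340 - 21899) + 2033 = -33239 + 2033 = -31206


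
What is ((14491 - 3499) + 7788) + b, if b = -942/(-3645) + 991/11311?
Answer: 258095760419/13742865 ≈ 18780.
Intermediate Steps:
b = 4755719/13742865 (b = -942*(-1/3645) + 991*(1/11311) = 314/1215 + 991/11311 = 4755719/13742865 ≈ 0.34605)
((14491 - 3499) + 7788) + b = ((14491 - 3499) + 7788) + 4755719/13742865 = (10992 + 7788) + 4755719/13742865 = 18780 + 4755719/13742865 = 258095760419/13742865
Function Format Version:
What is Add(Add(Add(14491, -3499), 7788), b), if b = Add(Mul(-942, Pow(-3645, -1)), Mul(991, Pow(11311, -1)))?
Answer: Rational(258095760419, 13742865) ≈ 18780.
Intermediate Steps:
b = Rational(4755719, 13742865) (b = Add(Mul(-942, Rational(-1, 3645)), Mul(991, Rational(1, 11311))) = Add(Rational(314, 1215), Rational(991, 11311)) = Rational(4755719, 13742865) ≈ 0.34605)
Add(Add(Add(14491, -3499), 7788), b) = Add(Add(Add(14491, -3499), 7788), Rational(4755719, 13742865)) = Add(Add(10992, 7788), Rational(4755719, 13742865)) = Add(18780, Rational(4755719, 13742865)) = Rational(258095760419, 13742865)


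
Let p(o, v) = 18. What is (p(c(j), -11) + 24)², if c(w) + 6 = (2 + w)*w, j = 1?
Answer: 1764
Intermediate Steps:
c(w) = -6 + w*(2 + w) (c(w) = -6 + (2 + w)*w = -6 + w*(2 + w))
(p(c(j), -11) + 24)² = (18 + 24)² = 42² = 1764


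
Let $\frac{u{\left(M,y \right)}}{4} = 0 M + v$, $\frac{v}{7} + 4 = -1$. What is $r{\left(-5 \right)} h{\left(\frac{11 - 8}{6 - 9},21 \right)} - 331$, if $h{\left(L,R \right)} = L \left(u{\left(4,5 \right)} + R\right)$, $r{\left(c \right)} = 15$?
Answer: $1454$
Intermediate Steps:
$v = -35$ ($v = -28 + 7 \left(-1\right) = -28 - 7 = -35$)
$u{\left(M,y \right)} = -140$ ($u{\left(M,y \right)} = 4 \left(0 M - 35\right) = 4 \left(0 - 35\right) = 4 \left(-35\right) = -140$)
$h{\left(L,R \right)} = L \left(-140 + R\right)$
$r{\left(-5 \right)} h{\left(\frac{11 - 8}{6 - 9},21 \right)} - 331 = 15 \frac{11 - 8}{6 - 9} \left(-140 + 21\right) - 331 = 15 \frac{3}{-3} \left(-119\right) - 331 = 15 \cdot 3 \left(- \frac{1}{3}\right) \left(-119\right) - 331 = 15 \left(\left(-1\right) \left(-119\right)\right) - 331 = 15 \cdot 119 - 331 = 1785 - 331 = 1454$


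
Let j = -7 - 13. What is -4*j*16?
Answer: 1280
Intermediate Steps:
j = -20
-4*j*16 = -4*(-20)*16 = 80*16 = 1280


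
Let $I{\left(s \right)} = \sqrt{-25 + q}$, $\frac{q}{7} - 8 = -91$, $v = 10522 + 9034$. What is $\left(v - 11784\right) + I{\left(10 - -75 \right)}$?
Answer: $7772 + i \sqrt{606} \approx 7772.0 + 24.617 i$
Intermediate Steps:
$v = 19556$
$q = -581$ ($q = 56 + 7 \left(-91\right) = 56 - 637 = -581$)
$I{\left(s \right)} = i \sqrt{606}$ ($I{\left(s \right)} = \sqrt{-25 - 581} = \sqrt{-606} = i \sqrt{606}$)
$\left(v - 11784\right) + I{\left(10 - -75 \right)} = \left(19556 - 11784\right) + i \sqrt{606} = 7772 + i \sqrt{606}$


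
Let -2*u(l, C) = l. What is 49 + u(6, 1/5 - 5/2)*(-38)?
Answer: 163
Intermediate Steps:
u(l, C) = -l/2
49 + u(6, 1/5 - 5/2)*(-38) = 49 - ½*6*(-38) = 49 - 3*(-38) = 49 + 114 = 163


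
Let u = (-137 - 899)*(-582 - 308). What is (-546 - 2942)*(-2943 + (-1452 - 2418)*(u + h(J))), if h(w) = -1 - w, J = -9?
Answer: 12446330516064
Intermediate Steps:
u = 922040 (u = -1036*(-890) = 922040)
(-546 - 2942)*(-2943 + (-1452 - 2418)*(u + h(J))) = (-546 - 2942)*(-2943 + (-1452 - 2418)*(922040 + (-1 - 1*(-9)))) = -3488*(-2943 - 3870*(922040 + (-1 + 9))) = -3488*(-2943 - 3870*(922040 + 8)) = -3488*(-2943 - 3870*922048) = -3488*(-2943 - 3568325760) = -3488*(-3568328703) = 12446330516064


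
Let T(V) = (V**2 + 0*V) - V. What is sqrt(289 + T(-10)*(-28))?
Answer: I*sqrt(2791) ≈ 52.83*I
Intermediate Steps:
T(V) = V**2 - V (T(V) = (V**2 + 0) - V = V**2 - V)
sqrt(289 + T(-10)*(-28)) = sqrt(289 - 10*(-1 - 10)*(-28)) = sqrt(289 - 10*(-11)*(-28)) = sqrt(289 + 110*(-28)) = sqrt(289 - 3080) = sqrt(-2791) = I*sqrt(2791)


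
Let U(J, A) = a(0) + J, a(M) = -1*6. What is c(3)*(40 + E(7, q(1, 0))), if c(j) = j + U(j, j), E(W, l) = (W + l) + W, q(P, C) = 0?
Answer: 0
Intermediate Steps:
a(M) = -6
E(W, l) = l + 2*W
U(J, A) = -6 + J
c(j) = -6 + 2*j (c(j) = j + (-6 + j) = -6 + 2*j)
c(3)*(40 + E(7, q(1, 0))) = (-6 + 2*3)*(40 + (0 + 2*7)) = (-6 + 6)*(40 + (0 + 14)) = 0*(40 + 14) = 0*54 = 0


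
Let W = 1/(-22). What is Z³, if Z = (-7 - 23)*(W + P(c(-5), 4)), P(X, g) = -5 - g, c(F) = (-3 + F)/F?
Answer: 26597021625/1331 ≈ 1.9983e+7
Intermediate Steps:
c(F) = (-3 + F)/F
W = -1/22 ≈ -0.045455
Z = 2985/11 (Z = (-7 - 23)*(-1/22 + (-5 - 1*4)) = -30*(-1/22 + (-5 - 4)) = -30*(-1/22 - 9) = -30*(-199/22) = 2985/11 ≈ 271.36)
Z³ = (2985/11)³ = 26597021625/1331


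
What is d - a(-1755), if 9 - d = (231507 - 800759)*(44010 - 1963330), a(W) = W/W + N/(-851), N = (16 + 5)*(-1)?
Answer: -929782813085853/851 ≈ -1.0926e+12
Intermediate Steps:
N = -21 (N = 21*(-1) = -21)
a(W) = 872/851 (a(W) = W/W - 21/(-851) = 1 - 21*(-1/851) = 1 + 21/851 = 872/851)
d = -1092576748631 (d = 9 - (231507 - 800759)*(44010 - 1963330) = 9 - (-569252)*(-1919320) = 9 - 1*1092576748640 = 9 - 1092576748640 = -1092576748631)
d - a(-1755) = -1092576748631 - 1*872/851 = -1092576748631 - 872/851 = -929782813085853/851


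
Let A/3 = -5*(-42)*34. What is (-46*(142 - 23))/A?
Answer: -23/90 ≈ -0.25556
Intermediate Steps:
A = 21420 (A = 3*(-5*(-42)*34) = 3*(210*34) = 3*7140 = 21420)
(-46*(142 - 23))/A = -46*(142 - 23)/21420 = -46*119*(1/21420) = -5474*1/21420 = -23/90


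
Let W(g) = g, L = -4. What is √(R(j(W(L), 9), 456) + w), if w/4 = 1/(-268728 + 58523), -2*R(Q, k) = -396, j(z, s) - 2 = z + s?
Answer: √8748855280130/210205 ≈ 14.071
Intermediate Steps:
j(z, s) = 2 + s + z (j(z, s) = 2 + (z + s) = 2 + (s + z) = 2 + s + z)
R(Q, k) = 198 (R(Q, k) = -½*(-396) = 198)
w = -4/210205 (w = 4/(-268728 + 58523) = 4/(-210205) = 4*(-1/210205) = -4/210205 ≈ -1.9029e-5)
√(R(j(W(L), 9), 456) + w) = √(198 - 4/210205) = √(41620586/210205) = √8748855280130/210205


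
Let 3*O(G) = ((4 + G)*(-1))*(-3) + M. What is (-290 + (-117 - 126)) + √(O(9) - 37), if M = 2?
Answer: -533 + I*√210/3 ≈ -533.0 + 4.8305*I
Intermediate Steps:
O(G) = 14/3 + G (O(G) = (((4 + G)*(-1))*(-3) + 2)/3 = ((-4 - G)*(-3) + 2)/3 = ((12 + 3*G) + 2)/3 = (14 + 3*G)/3 = 14/3 + G)
(-290 + (-117 - 126)) + √(O(9) - 37) = (-290 + (-117 - 126)) + √((14/3 + 9) - 37) = (-290 - 243) + √(41/3 - 37) = -533 + √(-70/3) = -533 + I*√210/3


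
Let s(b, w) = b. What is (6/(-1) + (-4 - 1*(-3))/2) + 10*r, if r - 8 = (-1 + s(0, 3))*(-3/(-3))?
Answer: 127/2 ≈ 63.500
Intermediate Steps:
r = 7 (r = 8 + (-1 + 0)*(-3/(-3)) = 8 - (-3)*(-1)/3 = 8 - 1*1 = 8 - 1 = 7)
(6/(-1) + (-4 - 1*(-3))/2) + 10*r = (6/(-1) + (-4 - 1*(-3))/2) + 10*7 = (6*(-1) + (-4 + 3)*(½)) + 70 = (-6 - 1*½) + 70 = (-6 - ½) + 70 = -13/2 + 70 = 127/2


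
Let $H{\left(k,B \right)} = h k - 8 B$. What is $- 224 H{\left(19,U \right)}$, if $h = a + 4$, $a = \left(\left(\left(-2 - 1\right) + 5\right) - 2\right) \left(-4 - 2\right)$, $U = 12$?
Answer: $4480$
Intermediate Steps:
$a = 0$ ($a = \left(\left(-3 + 5\right) - 2\right) \left(-6\right) = \left(2 - 2\right) \left(-6\right) = 0 \left(-6\right) = 0$)
$h = 4$ ($h = 0 + 4 = 4$)
$H{\left(k,B \right)} = - 8 B + 4 k$ ($H{\left(k,B \right)} = 4 k - 8 B = - 8 B + 4 k$)
$- 224 H{\left(19,U \right)} = - 224 \left(\left(-8\right) 12 + 4 \cdot 19\right) = - 224 \left(-96 + 76\right) = \left(-224\right) \left(-20\right) = 4480$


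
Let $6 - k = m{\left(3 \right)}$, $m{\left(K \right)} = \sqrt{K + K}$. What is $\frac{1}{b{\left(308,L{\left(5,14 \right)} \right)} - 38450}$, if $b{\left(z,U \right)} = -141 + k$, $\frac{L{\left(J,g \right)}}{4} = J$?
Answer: $- \frac{38585}{1488802219} + \frac{\sqrt{6}}{1488802219} \approx -2.5915 \cdot 10^{-5}$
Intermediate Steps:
$L{\left(J,g \right)} = 4 J$
$m{\left(K \right)} = \sqrt{2} \sqrt{K}$ ($m{\left(K \right)} = \sqrt{2 K} = \sqrt{2} \sqrt{K}$)
$k = 6 - \sqrt{6}$ ($k = 6 - \sqrt{2} \sqrt{3} = 6 - \sqrt{6} \approx 3.5505$)
$b{\left(z,U \right)} = -135 - \sqrt{6}$ ($b{\left(z,U \right)} = -141 + \left(6 - \sqrt{6}\right) = -135 - \sqrt{6}$)
$\frac{1}{b{\left(308,L{\left(5,14 \right)} \right)} - 38450} = \frac{1}{\left(-135 - \sqrt{6}\right) - 38450} = \frac{1}{-38585 - \sqrt{6}}$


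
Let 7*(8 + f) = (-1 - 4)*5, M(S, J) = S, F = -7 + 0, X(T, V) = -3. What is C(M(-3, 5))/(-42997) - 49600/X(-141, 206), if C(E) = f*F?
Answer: 2132650957/128991 ≈ 16533.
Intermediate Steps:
F = -7
f = -81/7 (f = -8 + ((-1 - 4)*5)/7 = -8 + (-5*5)/7 = -8 + (⅐)*(-25) = -8 - 25/7 = -81/7 ≈ -11.571)
C(E) = 81 (C(E) = -81/7*(-7) = 81)
C(M(-3, 5))/(-42997) - 49600/X(-141, 206) = 81/(-42997) - 49600/(-3) = 81*(-1/42997) - 49600*(-⅓) = -81/42997 + 49600/3 = 2132650957/128991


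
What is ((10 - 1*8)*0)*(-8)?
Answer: 0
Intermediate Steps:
((10 - 1*8)*0)*(-8) = ((10 - 8)*0)*(-8) = (2*0)*(-8) = 0*(-8) = 0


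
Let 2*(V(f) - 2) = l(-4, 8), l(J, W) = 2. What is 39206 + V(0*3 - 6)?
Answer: 39209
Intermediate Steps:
V(f) = 3 (V(f) = 2 + (½)*2 = 2 + 1 = 3)
39206 + V(0*3 - 6) = 39206 + 3 = 39209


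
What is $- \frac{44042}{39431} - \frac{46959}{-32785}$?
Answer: $\frac{407723359}{1292745335} \approx 0.31539$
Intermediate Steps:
$- \frac{44042}{39431} - \frac{46959}{-32785} = \left(-44042\right) \frac{1}{39431} - - \frac{46959}{32785} = - \frac{44042}{39431} + \frac{46959}{32785} = \frac{407723359}{1292745335}$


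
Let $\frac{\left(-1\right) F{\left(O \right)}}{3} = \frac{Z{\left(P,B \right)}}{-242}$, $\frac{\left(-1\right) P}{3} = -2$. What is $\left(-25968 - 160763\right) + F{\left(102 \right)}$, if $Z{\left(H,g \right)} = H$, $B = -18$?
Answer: $- \frac{22594442}{121} \approx -1.8673 \cdot 10^{5}$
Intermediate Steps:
$P = 6$ ($P = \left(-3\right) \left(-2\right) = 6$)
$F{\left(O \right)} = \frac{9}{121}$ ($F{\left(O \right)} = - 3 \frac{6}{-242} = - 3 \cdot 6 \left(- \frac{1}{242}\right) = \left(-3\right) \left(- \frac{3}{121}\right) = \frac{9}{121}$)
$\left(-25968 - 160763\right) + F{\left(102 \right)} = \left(-25968 - 160763\right) + \frac{9}{121} = -186731 + \frac{9}{121} = - \frac{22594442}{121}$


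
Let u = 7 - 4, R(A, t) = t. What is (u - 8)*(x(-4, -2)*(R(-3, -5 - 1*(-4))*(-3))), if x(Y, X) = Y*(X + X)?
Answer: -240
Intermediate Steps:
u = 3
x(Y, X) = 2*X*Y (x(Y, X) = Y*(2*X) = 2*X*Y)
(u - 8)*(x(-4, -2)*(R(-3, -5 - 1*(-4))*(-3))) = (3 - 8)*((2*(-2)*(-4))*((-5 - 1*(-4))*(-3))) = -80*(-5 + 4)*(-3) = -80*(-1*(-3)) = -80*3 = -5*48 = -240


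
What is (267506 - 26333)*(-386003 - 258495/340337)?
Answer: -31683225368486538/340337 ≈ -9.3094e+10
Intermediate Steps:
(267506 - 26333)*(-386003 - 258495/340337) = 241173*(-386003 - 258495*1/340337) = 241173*(-386003 - 258495/340337) = 241173*(-131371361506/340337) = -31683225368486538/340337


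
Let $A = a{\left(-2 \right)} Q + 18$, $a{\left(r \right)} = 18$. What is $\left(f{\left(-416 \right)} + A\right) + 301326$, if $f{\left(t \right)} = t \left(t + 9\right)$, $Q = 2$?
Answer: $470692$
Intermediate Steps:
$A = 54$ ($A = 18 \cdot 2 + 18 = 36 + 18 = 54$)
$f{\left(t \right)} = t \left(9 + t\right)$
$\left(f{\left(-416 \right)} + A\right) + 301326 = \left(- 416 \left(9 - 416\right) + 54\right) + 301326 = \left(\left(-416\right) \left(-407\right) + 54\right) + 301326 = \left(169312 + 54\right) + 301326 = 169366 + 301326 = 470692$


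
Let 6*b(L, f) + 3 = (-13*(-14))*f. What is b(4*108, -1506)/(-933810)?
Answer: 6091/124508 ≈ 0.048921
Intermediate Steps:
b(L, f) = -½ + 91*f/3 (b(L, f) = -½ + ((-13*(-14))*f)/6 = -½ + (182*f)/6 = -½ + 91*f/3)
b(4*108, -1506)/(-933810) = (-½ + (91/3)*(-1506))/(-933810) = (-½ - 45682)*(-1/933810) = -91365/2*(-1/933810) = 6091/124508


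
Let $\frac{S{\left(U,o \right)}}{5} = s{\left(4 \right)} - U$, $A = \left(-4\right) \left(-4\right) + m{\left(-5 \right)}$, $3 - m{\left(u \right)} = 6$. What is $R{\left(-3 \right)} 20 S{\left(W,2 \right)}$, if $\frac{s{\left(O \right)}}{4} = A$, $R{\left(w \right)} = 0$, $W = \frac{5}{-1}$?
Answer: $0$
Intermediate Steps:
$W = -5$ ($W = 5 \left(-1\right) = -5$)
$m{\left(u \right)} = -3$ ($m{\left(u \right)} = 3 - 6 = -3$)
$A = 13$ ($A = \left(-4\right) \left(-4\right) - 3 = 16 - 3 = 13$)
$s{\left(O \right)} = 52$ ($s{\left(O \right)} = 4 \cdot 13 = 52$)
$S{\left(U,o \right)} = 260 - 5 U$ ($S{\left(U,o \right)} = 5 \left(52 - U\right) = 260 - 5 U$)
$R{\left(-3 \right)} 20 S{\left(W,2 \right)} = 0 \cdot 20 \left(260 - -25\right) = 0 \left(260 + 25\right) = 0 \cdot 285 = 0$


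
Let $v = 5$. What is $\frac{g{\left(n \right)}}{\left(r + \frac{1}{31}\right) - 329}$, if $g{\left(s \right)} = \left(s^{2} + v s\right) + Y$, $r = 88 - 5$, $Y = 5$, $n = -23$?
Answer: $- \frac{12989}{7625} \approx -1.7035$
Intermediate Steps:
$r = 83$ ($r = 88 - 5 = 83$)
$g{\left(s \right)} = 5 + s^{2} + 5 s$ ($g{\left(s \right)} = \left(s^{2} + 5 s\right) + 5 = 5 + s^{2} + 5 s$)
$\frac{g{\left(n \right)}}{\left(r + \frac{1}{31}\right) - 329} = \frac{5 + \left(-23\right)^{2} + 5 \left(-23\right)}{\left(83 + \frac{1}{31}\right) - 329} = \frac{5 + 529 - 115}{\left(83 + \frac{1}{31}\right) - 329} = \frac{419}{\frac{2574}{31} - 329} = \frac{419}{- \frac{7625}{31}} = 419 \left(- \frac{31}{7625}\right) = - \frac{12989}{7625}$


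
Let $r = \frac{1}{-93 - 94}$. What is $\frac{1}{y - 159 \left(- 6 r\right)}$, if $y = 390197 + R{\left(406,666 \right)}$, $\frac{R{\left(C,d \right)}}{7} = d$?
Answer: $\frac{187}{73837679} \approx 2.5326 \cdot 10^{-6}$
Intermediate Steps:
$r = - \frac{1}{187}$ ($r = \frac{1}{-187} = - \frac{1}{187} \approx -0.0053476$)
$R{\left(C,d \right)} = 7 d$
$y = 394859$ ($y = 390197 + 7 \cdot 666 = 390197 + 4662 = 394859$)
$\frac{1}{y - 159 \left(- 6 r\right)} = \frac{1}{394859 - 159 \left(\left(-6\right) \left(- \frac{1}{187}\right)\right)} = \frac{1}{394859 - \frac{954}{187}} = \frac{1}{\frac{73837679}{187}} = \frac{187}{73837679}$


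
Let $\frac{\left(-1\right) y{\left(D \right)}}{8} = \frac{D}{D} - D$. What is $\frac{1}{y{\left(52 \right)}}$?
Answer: $\frac{1}{408} \approx 0.002451$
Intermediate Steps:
$y{\left(D \right)} = -8 + 8 D$ ($y{\left(D \right)} = - 8 \left(\frac{D}{D} - D\right) = - 8 \left(1 - D\right) = -8 + 8 D$)
$\frac{1}{y{\left(52 \right)}} = \frac{1}{-8 + 8 \cdot 52} = \frac{1}{-8 + 416} = \frac{1}{408}$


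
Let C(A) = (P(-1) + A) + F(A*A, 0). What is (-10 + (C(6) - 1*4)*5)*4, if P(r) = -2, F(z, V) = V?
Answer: -40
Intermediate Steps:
C(A) = -2 + A (C(A) = (-2 + A) + 0 = -2 + A)
(-10 + (C(6) - 1*4)*5)*4 = (-10 + ((-2 + 6) - 1*4)*5)*4 = (-10 + (4 - 4)*5)*4 = (-10 + 0*5)*4 = (-10 + 0)*4 = -10*4 = -40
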